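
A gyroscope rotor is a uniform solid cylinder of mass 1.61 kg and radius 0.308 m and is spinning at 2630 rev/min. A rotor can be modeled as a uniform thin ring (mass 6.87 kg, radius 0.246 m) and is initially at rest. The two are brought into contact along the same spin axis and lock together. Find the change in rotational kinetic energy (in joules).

ΔKE ≈ -2450 J

The coupling torques are internal; angular momentum about the shared axis is conserved.
Moments of inertia: I_A = ½(1.61)(0.308)² = 0.07637 kg·m²; I_B = (6.87)(0.246)² = 0.4157 kg·m².
Taking A's sense as positive: L = (0.07637)(2630) = 200.8 kg·m²·rpm.
Combined I = 0.07637 + 0.4157 = 0.4921 kg·m².
ω_f = L / I = 200.8 / 0.4921 = 408.1 rpm.
KE_i = ½ΣIω² = 2896 J; KE_f = ½(0.4921)(42.74)² = 449.4 J.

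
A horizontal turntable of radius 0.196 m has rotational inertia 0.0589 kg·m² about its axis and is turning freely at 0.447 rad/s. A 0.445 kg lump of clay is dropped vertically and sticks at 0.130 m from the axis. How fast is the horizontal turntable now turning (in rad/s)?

No external torque acts about the axis; L_before = L_after.
Added inertia Σmr² = (0.445)(0.130)² = 0.007521 kg·m²; I_f = 0.05890 + 0.007521 = 0.06642 kg·m².
ω_f = I_p ω_i / I_f = (0.05890)(0.447) / 0.06642 = 0.3964 rad/s.

ω_f ≈ 0.396 rad/s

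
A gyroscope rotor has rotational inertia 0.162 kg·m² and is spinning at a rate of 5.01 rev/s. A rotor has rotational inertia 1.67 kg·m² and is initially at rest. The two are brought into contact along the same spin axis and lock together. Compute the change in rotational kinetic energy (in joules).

The coupling torques are internal; angular momentum about the shared axis is conserved.
Taking A's sense as positive: L = (0.1620)(5.01) = 0.8116 kg·m²·rev/s.
Combined I = 0.1620 + 1.670 = 1.832 kg·m².
ω_f = L / I = 0.8116 / 1.832 = 0.4430 rev/s.
KE_i = ½ΣIω² = 80.26 J; KE_f = ½(1.832)(2.784)² = 7.098 J.

ΔKE ≈ -73.2 J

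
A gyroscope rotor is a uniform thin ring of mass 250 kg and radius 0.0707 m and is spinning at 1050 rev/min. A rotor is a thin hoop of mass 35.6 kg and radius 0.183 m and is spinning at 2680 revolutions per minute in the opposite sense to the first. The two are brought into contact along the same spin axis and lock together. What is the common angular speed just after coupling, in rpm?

The coupling torques are internal; angular momentum about the shared axis is conserved.
Moments of inertia: I_A = (250)(0.0707)² = 1.250 kg·m²; I_B = (35.6)(0.183)² = 1.192 kg·m².
Taking A's sense as positive: L = (1.250)(1050) − (1.192)(2680) = -1883 kg·m²·rpm.
Combined I = 1.250 + 1.192 = 2.442 kg·m².
ω_f = L / I = -1883 / 2.442 = -771.1 rpm.

|ω_f| ≈ 771 rpm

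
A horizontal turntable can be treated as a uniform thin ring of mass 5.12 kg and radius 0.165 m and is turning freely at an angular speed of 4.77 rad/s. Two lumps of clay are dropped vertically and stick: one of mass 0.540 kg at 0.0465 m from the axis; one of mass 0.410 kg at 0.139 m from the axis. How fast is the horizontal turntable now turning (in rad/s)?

ω_f ≈ 4.48 rad/s

No external torque acts about the axis; L_before = L_after.
I_p = (5.12)(0.165)² = 0.1394 kg·m².
Added inertia Σmr² = (0.540)(0.0465)² + (0.410)(0.139)² = 0.009089 kg·m²; I_f = 0.1394 + 0.009089 = 0.1485 kg·m².
ω_f = I_p ω_i / I_f = (0.1394)(4.77) / 0.1485 = 4.478 rad/s.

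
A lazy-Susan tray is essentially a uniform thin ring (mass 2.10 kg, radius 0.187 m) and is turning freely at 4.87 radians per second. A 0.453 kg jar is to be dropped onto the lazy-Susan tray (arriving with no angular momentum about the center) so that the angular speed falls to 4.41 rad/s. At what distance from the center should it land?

r ≈ 0.130 m

The added mass arrives with no angular momentum about the center, and any external torque about the center is negligible, so the system's angular momentum is conserved.
I_p = (2.10)(0.187)² = 0.07343 kg·m².
I_p ω_i = (I_p + m r²) ω_f ⇒ m r² = I_p(ω_i/ω_f − 1) = 0.07343(4.87/4.41 − 1) = 0.007660 kg·m².
r = √(0.007660/0.453) = 0.1300 m.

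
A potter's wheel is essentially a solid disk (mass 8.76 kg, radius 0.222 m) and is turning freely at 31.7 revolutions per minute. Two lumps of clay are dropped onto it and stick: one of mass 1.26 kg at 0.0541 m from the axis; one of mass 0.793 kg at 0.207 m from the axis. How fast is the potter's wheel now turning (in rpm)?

ω_f ≈ 27.0 rpm

The added mass arrives with no angular momentum about the axis, and any external torque about the axis is negligible, so the system's angular momentum is conserved.
I_p = ½(8.76)(0.222)² = 0.2159 kg·m².
Added inertia Σmr² = (1.26)(0.0541)² + (0.793)(0.207)² = 0.03767 kg·m²; I_f = 0.2159 + 0.03767 = 0.2535 kg·m².
ω_f = I_p ω_i / I_f = (0.2159)(31.7) / 0.2535 = 26.99 rpm.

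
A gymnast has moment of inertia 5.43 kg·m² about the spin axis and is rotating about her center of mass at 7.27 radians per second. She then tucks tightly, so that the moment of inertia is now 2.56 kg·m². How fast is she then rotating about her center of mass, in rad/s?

ω₂ ≈ 15.4 rad/s

Angular momentum about the spin axis is conserved since the torque about it is zero.
ω₂ = I₁ω₁ / I₂ = (5.430)(7.27 rad/s) / (2.560) = 15.42 rad/s.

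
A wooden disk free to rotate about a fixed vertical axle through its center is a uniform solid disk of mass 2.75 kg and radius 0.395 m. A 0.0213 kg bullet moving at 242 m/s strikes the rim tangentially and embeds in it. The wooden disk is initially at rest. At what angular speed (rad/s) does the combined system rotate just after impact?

About the axle the impulsive forces during the collision are internal, so angular momentum about that axis is conserved.
I_p = ½(2.75)(0.395)² = 0.2145 kg·m². Taking the sense of the bullet's angular momentum as positive, L_{bullet} = m v R = (0.0213)(242)(0.395) = 2.036 kg·m²/s.
L_i = 0 + 2.036 = 2.036 kg·m²/s.
After sticking, I_f = I_p + m R² = 0.2145 + (0.0213)(0.395)² = 0.2179 kg·m².
ω_f = L_i / I_f = 2.036 / 0.2179 = 9.346 rad/s.

|ω_f| ≈ 9.35 rad/s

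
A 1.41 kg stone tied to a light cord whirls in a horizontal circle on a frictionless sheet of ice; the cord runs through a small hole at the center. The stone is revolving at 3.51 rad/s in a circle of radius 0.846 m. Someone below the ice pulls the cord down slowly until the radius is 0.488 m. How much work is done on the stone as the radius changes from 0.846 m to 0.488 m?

The constraining force is radial, so m r² ω about the center is conserved.
ω₂ = ω₁ (r₁/r₂)² = (3.51)(0.846/0.488)² = 10.55 rad/s.
W = ΔKE = ½m(v₂² − v₁²) = 12.47 J.

W ≈ 12.5 J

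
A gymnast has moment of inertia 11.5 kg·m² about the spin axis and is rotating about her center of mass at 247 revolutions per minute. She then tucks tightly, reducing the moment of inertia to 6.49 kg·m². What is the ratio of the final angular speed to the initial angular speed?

No external torque acts about the spin axis, so angular momentum is conserved.
ω₂/ω₁ = I₁/I₂ = 11.50 / 6.490 = 1.772.

ω₂/ω₁ ≈ 1.77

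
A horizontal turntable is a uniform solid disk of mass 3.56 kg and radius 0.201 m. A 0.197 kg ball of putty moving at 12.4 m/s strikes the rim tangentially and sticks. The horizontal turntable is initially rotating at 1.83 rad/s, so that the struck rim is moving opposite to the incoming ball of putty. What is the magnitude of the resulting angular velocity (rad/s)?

About the axle the impulsive forces during the collision are internal, so angular momentum about that axis is conserved.
I_p = ½(3.56)(0.201)² = 0.07191 kg·m². Taking the sense of the ball of putty's angular momentum as positive, L_{ball} = m v R = (0.197)(12.4)(0.201) = 0.4910 kg·m²/s.
L_i = −I_p ω_p + m v R = −(0.07191)(1.83) + 0.4910 = 0.3594 kg·m²/s.
After sticking, I_f = I_p + m R² = 0.07191 + (0.197)(0.201)² = 0.07987 kg·m².
ω_f = L_i / I_f = 0.3594 / 0.07987 = 4.500 rad/s.

|ω_f| ≈ 4.50 rad/s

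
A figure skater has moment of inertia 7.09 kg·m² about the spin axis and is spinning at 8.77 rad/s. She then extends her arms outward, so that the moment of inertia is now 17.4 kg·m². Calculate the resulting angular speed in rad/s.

With no external torque about the axis, L is conserved: I₁ω₁ = I₂ω₂.
ω₂ = I₁ω₁ / I₂ = (7.090)(8.77 rad/s) / (17.40) = 3.574 rad/s.

ω₂ ≈ 3.57 rad/s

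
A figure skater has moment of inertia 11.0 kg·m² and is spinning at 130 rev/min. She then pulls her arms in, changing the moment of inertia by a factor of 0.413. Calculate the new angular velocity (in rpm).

No external torque acts about the spin axis, so angular momentum is conserved.
I₂ = 0.413 × 11.0 = 4.543 kg·m².
ω₂ = I₁ω₁ / I₂ = (11.00)(130 rpm) / (4.543) = 314.8 rpm.

ω₂ ≈ 315 rpm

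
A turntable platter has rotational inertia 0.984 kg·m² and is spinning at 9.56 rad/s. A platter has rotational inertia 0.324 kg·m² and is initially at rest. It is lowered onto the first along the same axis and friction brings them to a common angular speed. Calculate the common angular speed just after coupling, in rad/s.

The coupling torques are internal; angular momentum about the shared axis is conserved.
Taking A's sense as positive: L = (0.9840)(9.56) = 9.407 kg·m²·rad/s.
Combined I = 0.9840 + 0.3240 = 1.308 kg·m².
ω_f = L / I = 9.407 / 1.308 = 7.192 rad/s.

|ω_f| ≈ 7.19 rad/s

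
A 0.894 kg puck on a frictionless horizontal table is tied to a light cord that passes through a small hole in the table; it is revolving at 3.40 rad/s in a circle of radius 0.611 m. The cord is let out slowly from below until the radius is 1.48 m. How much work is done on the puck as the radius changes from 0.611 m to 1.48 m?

W ≈ -1.60 J

No torque about the axis ⇒ m r₁² ω₁ = m r₂² ω₂.
ω₂ = ω₁ (r₁/r₂)² = (3.40)(0.611/1.48)² = 0.5795 rad/s.
W = ΔKE = ½m(v₂² − v₁²) = -1.600 J.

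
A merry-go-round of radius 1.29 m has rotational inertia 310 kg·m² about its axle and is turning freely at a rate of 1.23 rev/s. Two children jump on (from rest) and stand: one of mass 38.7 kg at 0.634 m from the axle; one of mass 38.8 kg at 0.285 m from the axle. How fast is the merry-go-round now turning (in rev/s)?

ω_f ≈ 1.16 rev/s

No external torque acts about the axle; L_before = L_after.
Added inertia Σmr² = (38.7)(0.634)² + (38.8)(0.285)² = 18.71 kg·m²; I_f = 310.0 + 18.71 = 328.7 kg·m².
ω_f = I_p ω_i / I_f = (310.0)(1.23) / 328.7 = 1.160 rev/s.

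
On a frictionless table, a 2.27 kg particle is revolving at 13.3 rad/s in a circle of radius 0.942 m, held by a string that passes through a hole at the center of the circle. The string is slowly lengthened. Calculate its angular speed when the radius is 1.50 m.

ω₂ ≈ 5.25 rad/s

No torque about the axis ⇒ m r₁² ω₁ = m r₂² ω₂.
ω₂ = ω₁ (r₁/r₂)² = (13.3)(0.942/1.50)² = 5.245 rad/s.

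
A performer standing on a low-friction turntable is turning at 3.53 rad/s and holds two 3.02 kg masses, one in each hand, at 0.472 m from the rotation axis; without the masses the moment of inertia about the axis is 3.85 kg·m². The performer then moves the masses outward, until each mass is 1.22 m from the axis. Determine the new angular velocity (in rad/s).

ω₂ ≈ 1.43 rad/s

With no external torque about the axis, L is conserved: I₁ω₁ = I₂ω₂.
I₁ = 3.85 + 2(3.02)(0.472)² = 5.196 kg·m²; I₂ = 3.85 + 2(3.02)(1.22)² = 12.84 kg·m².
ω₂ = I₁ω₁ / I₂ = (5.196)(3.53 rad/s) / (12.84) = 1.428 rad/s.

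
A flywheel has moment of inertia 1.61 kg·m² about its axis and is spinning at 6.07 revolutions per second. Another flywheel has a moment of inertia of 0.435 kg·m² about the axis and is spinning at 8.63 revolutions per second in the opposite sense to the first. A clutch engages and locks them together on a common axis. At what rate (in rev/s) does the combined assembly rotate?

No external torque acts about the common axis, so total angular momentum is conserved.
Taking A's sense as positive: L = (1.610)(6.07) − (0.4350)(8.63) = 6.019 kg·m²·rev/s.
Combined I = 1.610 + 0.4350 = 2.045 kg·m².
ω_f = L / I = 6.019 / 2.045 = 2.943 rev/s.

|ω_f| ≈ 2.94 rev/s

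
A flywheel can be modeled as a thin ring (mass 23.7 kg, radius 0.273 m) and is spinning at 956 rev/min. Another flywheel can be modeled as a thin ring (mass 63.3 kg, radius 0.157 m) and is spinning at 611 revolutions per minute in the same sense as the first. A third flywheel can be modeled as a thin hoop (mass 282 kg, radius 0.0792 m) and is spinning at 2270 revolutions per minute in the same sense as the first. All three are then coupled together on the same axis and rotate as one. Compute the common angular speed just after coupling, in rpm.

|ω_f| ≈ 1310 rpm

No external torque acts about the common axis, so total angular momentum is conserved.
Moments of inertia: I_A = (23.7)(0.273)² = 1.766 kg·m²; I_B = (63.3)(0.157)² = 1.560 kg·m²; I_C = (282)(0.0792)² = 1.769 kg·m².
Taking A's sense as positive: L = (1.766)(956) + (1.560)(611) + (1.769)(2270) = 6657 kg·m²·rpm.
Combined I = 1.766 + 1.560 + 1.769 = 5.096 kg·m².
ω_f = L / I = 6657 / 5.096 = 1307 rpm.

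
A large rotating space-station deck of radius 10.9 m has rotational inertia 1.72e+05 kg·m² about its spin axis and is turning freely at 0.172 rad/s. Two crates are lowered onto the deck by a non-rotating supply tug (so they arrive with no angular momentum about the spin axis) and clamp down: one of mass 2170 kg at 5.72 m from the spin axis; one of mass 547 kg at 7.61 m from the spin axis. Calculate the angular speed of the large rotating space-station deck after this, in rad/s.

No external torque acts about the spin axis; L_before = L_after.
Added inertia Σmr² = (2170)(5.72)² + (547)(7.61)² = 1.027e+05 kg·m²; I_f = 1.720e+05 + 1.027e+05 = 2.747e+05 kg·m².
ω_f = I_p ω_i / I_f = (1.720e+05)(0.172) / 2.747e+05 = 0.1077 rad/s.

ω_f ≈ 0.108 rad/s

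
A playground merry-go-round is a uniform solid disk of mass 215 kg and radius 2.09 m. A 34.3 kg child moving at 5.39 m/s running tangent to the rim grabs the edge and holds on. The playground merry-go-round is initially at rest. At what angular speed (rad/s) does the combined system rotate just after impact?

|ω_f| ≈ 0.624 rad/s

About the axle the impulsive forces during the collision are internal, so angular momentum about that axis is conserved.
I_p = ½(215)(2.09)² = 469.6 kg·m². Taking the sense of the child's angular momentum as positive, L_{child} = m v R = (34.3)(5.39)(2.09) = 386.4 kg·m²/s.
L_i = 0 + 386.4 = 386.4 kg·m²/s.
After sticking, I_f = I_p + m R² = 469.6 + (34.3)(2.09)² = 619.4 kg·m².
ω_f = L_i / I_f = 386.4 / 619.4 = 0.6238 rad/s.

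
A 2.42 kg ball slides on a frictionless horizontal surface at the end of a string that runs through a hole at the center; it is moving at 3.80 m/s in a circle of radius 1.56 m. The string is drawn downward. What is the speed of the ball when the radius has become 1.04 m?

The only horizontal force on the mass is along the cord (radial), so it exerts no torque about the hole and angular momentum m v r is conserved.
v₂ = v₁ r₁ / r₂ = (3.80)(1.56) / (1.04) = 5.700 m/s.

v₂ ≈ 5.70 m/s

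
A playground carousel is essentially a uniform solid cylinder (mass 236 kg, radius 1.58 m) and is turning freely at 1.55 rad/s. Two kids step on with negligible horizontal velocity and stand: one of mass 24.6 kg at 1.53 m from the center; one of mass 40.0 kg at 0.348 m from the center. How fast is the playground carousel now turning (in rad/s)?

ω_f ≈ 1.28 rad/s

The added mass arrives with no angular momentum about the center, and any external torque about the center is negligible, so the system's angular momentum is conserved.
I_p = ½(236)(1.58)² = 294.6 kg·m².
Added inertia Σmr² = (24.6)(1.53)² + (40.0)(0.348)² = 62.43 kg·m²; I_f = 294.6 + 62.43 = 357.0 kg·m².
ω_f = I_p ω_i / I_f = (294.6)(1.55) / 357.0 = 1.279 rad/s.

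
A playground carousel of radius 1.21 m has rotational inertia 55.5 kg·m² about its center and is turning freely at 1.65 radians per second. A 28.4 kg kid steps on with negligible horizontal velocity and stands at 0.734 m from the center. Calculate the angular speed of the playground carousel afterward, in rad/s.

ω_f ≈ 1.29 rad/s

No external torque acts about the center; L_before = L_after.
Added inertia Σmr² = (28.4)(0.734)² = 15.30 kg·m²; I_f = 55.50 + 15.30 = 70.80 kg·m².
ω_f = I_p ω_i / I_f = (55.50)(1.65) / 70.80 = 1.293 rad/s.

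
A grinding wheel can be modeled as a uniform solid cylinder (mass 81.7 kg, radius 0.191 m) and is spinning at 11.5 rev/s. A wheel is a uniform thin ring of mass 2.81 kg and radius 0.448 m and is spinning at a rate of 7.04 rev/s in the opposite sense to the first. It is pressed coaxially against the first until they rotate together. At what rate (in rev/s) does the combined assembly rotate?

No external torque acts about the common axis, so total angular momentum is conserved.
Moments of inertia: I_A = ½(81.7)(0.191)² = 1.490 kg·m²; I_B = (2.81)(0.448)² = 0.5640 kg·m².
Taking A's sense as positive: L = (1.490)(11.5) − (0.5640)(7.04) = 13.17 kg·m²·rev/s.
Combined I = 1.490 + 0.5640 = 2.054 kg·m².
ω_f = L / I = 13.17 / 2.054 = 6.410 rev/s.

|ω_f| ≈ 6.41 rev/s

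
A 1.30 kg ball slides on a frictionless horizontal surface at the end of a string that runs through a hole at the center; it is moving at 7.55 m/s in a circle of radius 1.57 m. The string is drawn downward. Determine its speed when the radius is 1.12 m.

Central (radial) force ⇒ zero torque about the center ⇒ m v r is constant.
v₂ = v₁ r₁ / r₂ = (7.55)(1.57) / (1.12) = 10.58 m/s.

v₂ ≈ 10.6 m/s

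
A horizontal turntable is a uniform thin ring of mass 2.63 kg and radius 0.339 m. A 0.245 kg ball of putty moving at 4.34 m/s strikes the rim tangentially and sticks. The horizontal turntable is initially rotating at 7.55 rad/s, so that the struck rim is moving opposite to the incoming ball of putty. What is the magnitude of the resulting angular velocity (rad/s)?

|ω_f| ≈ 5.82 rad/s

About the axle the impulsive forces during the collision are internal, so angular momentum about that axis is conserved.
I_p = (2.63)(0.339)² = 0.3022 kg·m². Taking the sense of the ball of putty's angular momentum as positive, L_{ball} = m v R = (0.245)(4.34)(0.339) = 0.3605 kg·m²/s.
L_i = −I_p ω_p + m v R = −(0.3022)(7.55) + 0.3605 = -1.921 kg·m²/s.
After sticking, I_f = I_p + m R² = 0.3022 + (0.245)(0.339)² = 0.3304 kg·m².
ω_f = L_i / I_f = -1.921 / 0.3304 = -5.816 rad/s.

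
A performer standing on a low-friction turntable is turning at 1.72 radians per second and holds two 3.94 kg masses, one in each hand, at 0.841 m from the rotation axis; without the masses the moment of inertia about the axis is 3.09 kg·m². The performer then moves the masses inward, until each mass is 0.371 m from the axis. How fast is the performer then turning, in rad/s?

ω₂ ≈ 3.57 rad/s

Angular momentum about the spin axis is conserved since the torque about it is zero.
I₁ = 3.09 + 2(3.94)(0.841)² = 8.663 kg·m²; I₂ = 3.09 + 2(3.94)(0.371)² = 4.175 kg·m².
ω₂ = I₁ω₁ / I₂ = (8.663)(1.72 rad/s) / (4.175) = 3.569 rad/s.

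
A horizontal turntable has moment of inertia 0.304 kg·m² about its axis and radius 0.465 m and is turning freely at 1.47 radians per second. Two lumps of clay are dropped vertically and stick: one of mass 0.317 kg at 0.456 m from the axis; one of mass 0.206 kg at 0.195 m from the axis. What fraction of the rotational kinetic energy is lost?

fraction ≈ 0.195

No external torque acts about the axis; L_before = L_after.
Added inertia Σmr² = (0.317)(0.456)² + (0.206)(0.195)² = 0.07375 kg·m²; I_f = 0.3040 + 0.07375 = 0.3777 kg·m².
ω_f = I_p ω_i / I_f = (0.3040)(1.47) / 0.3777 = 1.183 rad/s.
KE_i = ½(0.3040)(1.470 rad/s)² = 0.3285 J; KE_f = ½(0.3777)(1.183)² = 0.2643 J.
Fraction lost = 0.1952.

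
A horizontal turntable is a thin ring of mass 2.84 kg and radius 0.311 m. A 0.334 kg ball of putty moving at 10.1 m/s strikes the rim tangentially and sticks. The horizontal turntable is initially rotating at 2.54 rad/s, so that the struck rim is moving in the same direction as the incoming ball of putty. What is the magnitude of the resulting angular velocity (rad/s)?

The axle reaction passes through the axle and exerts no torque about it; angular momentum about the axle is conserved through the impact.
I_p = (2.84)(0.311)² = 0.2747 kg·m². Taking the sense of the ball of putty's angular momentum as positive, L_{ball} = m v R = (0.334)(10.1)(0.311) = 1.049 kg·m²/s.
L_i = +I_p ω_p + m v R = +(0.2747)(2.54) + 1.049 = 1.747 kg·m²/s.
After sticking, I_f = I_p + m R² = 0.2747 + (0.334)(0.311)² = 0.3070 kg·m².
ω_f = L_i / I_f = 1.747 / 0.3070 = 5.690 rad/s.

|ω_f| ≈ 5.69 rad/s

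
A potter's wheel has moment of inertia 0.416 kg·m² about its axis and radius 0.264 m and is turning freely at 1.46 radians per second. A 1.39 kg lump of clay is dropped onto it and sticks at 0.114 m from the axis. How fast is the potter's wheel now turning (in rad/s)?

ω_f ≈ 1.40 rad/s

The added mass arrives with no angular momentum about the axis, and any external torque about the axis is negligible, so the system's angular momentum is conserved.
Added inertia Σmr² = (1.39)(0.114)² = 0.01806 kg·m²; I_f = 0.4160 + 0.01806 = 0.4341 kg·m².
ω_f = I_p ω_i / I_f = (0.4160)(1.46) / 0.4341 = 1.399 rad/s.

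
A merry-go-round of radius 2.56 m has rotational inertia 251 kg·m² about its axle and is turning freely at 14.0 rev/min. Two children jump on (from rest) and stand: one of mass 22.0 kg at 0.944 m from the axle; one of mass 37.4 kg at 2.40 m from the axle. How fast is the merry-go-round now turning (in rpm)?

ω_f ≈ 7.23 rpm

The added mass arrives with no angular momentum about the axle, and any external torque about the axle is negligible, so the system's angular momentum is conserved.
Added inertia Σmr² = (22.0)(0.944)² + (37.4)(2.40)² = 235.0 kg·m²; I_f = 251.0 + 235.0 = 486.0 kg·m².
ω_f = I_p ω_i / I_f = (251.0)(14.0) / 486.0 = 7.230 rpm.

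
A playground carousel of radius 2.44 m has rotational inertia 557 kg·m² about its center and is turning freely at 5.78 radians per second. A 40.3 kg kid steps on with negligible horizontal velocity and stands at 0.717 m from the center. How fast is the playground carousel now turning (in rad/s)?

The added mass arrives with no angular momentum about the center, and any external torque about the center is negligible, so the system's angular momentum is conserved.
Added inertia Σmr² = (40.3)(0.717)² = 20.72 kg·m²; I_f = 557.0 + 20.72 = 577.7 kg·m².
ω_f = I_p ω_i / I_f = (557.0)(5.78) / 577.7 = 5.573 rad/s.

ω_f ≈ 5.57 rad/s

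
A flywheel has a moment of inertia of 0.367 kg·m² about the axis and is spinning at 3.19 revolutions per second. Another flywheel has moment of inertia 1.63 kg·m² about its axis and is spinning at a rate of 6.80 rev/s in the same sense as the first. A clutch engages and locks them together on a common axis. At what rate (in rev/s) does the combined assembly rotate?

|ω_f| ≈ 6.14 rev/s

No external torque acts about the common axis, so total angular momentum is conserved.
Taking A's sense as positive: L = (0.3670)(3.19) + (1.630)(6.80) = 12.25 kg·m²·rev/s.
Combined I = 0.3670 + 1.630 = 1.997 kg·m².
ω_f = L / I = 12.25 / 1.997 = 6.137 rev/s.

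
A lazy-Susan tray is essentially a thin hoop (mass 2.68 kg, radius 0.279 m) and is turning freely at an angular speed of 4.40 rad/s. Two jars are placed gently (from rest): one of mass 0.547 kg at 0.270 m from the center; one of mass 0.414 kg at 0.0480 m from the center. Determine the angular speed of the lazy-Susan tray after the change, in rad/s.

ω_f ≈ 3.68 rad/s

The added mass arrives with no angular momentum about the center, and any external torque about the center is negligible, so the system's angular momentum is conserved.
I_p = (2.68)(0.279)² = 0.2086 kg·m².
Added inertia Σmr² = (0.547)(0.270)² + (0.414)(0.0480)² = 0.04083 kg·m²; I_f = 0.2086 + 0.04083 = 0.2494 kg·m².
ω_f = I_p ω_i / I_f = (0.2086)(4.40) / 0.2494 = 3.680 rad/s.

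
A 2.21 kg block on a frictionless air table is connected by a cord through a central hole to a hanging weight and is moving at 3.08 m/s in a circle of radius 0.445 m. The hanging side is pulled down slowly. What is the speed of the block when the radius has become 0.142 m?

The only horizontal force on the mass is along the cord (radial), so it exerts no torque about the hole and angular momentum m v r is conserved.
v₂ = v₁ r₁ / r₂ = (3.08)(0.445) / (0.142) = 9.652 m/s.

v₂ ≈ 9.65 m/s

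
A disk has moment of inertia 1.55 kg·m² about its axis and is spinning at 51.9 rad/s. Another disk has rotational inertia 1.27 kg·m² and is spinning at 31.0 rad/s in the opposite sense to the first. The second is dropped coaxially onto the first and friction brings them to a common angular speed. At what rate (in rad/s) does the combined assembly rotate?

|ω_f| ≈ 14.6 rad/s

No external torque acts about the common axis, so total angular momentum is conserved.
Taking A's sense as positive: L = (1.550)(51.9) − (1.270)(31.0) = 41.07 kg·m²·rad/s.
Combined I = 1.550 + 1.270 = 2.820 kg·m².
ω_f = L / I = 41.07 / 2.820 = 14.57 rad/s.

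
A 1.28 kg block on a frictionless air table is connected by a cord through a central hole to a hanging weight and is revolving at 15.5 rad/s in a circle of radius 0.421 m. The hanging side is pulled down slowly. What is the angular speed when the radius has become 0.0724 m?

ω₂ ≈ 524 rad/s

The constraining force is radial, so m r² ω about the center is conserved.
ω₂ = ω₁ (r₁/r₂)² = (15.5)(0.421/0.0724)² = 524.1 rad/s.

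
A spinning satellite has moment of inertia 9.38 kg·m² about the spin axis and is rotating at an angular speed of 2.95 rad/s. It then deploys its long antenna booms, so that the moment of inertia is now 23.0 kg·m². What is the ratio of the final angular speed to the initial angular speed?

No external torque acts about the spin axis, so angular momentum is conserved.
ω₂/ω₁ = I₁/I₂ = 9.380 / 23.00 = 0.4078.

ω₂/ω₁ ≈ 0.408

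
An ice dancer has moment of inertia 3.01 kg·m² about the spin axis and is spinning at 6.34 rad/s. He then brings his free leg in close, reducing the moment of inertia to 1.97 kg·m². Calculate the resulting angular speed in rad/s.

ω₂ ≈ 9.69 rad/s

Angular momentum about the spin axis is conserved since the torque about it is zero.
ω₂ = I₁ω₁ / I₂ = (3.010)(6.34 rad/s) / (1.970) = 9.687 rad/s.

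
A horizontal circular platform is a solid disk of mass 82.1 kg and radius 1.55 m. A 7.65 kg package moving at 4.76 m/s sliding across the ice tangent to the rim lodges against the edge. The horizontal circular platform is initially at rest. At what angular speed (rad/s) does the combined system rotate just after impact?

|ω_f| ≈ 0.482 rad/s

About the central axle the impulsive forces during the collision are internal, so angular momentum about that axis is conserved.
I_p = ½(82.1)(1.55)² = 98.62 kg·m². Taking the sense of the package's angular momentum as positive, L_{package} = m v R = (7.65)(4.76)(1.55) = 56.44 kg·m²/s.
L_i = 0 + 56.44 = 56.44 kg·m²/s.
After sticking, I_f = I_p + m R² = 98.62 + (7.65)(1.55)² = 117.0 kg·m².
ω_f = L_i / I_f = 56.44 / 117.0 = 0.4824 rad/s.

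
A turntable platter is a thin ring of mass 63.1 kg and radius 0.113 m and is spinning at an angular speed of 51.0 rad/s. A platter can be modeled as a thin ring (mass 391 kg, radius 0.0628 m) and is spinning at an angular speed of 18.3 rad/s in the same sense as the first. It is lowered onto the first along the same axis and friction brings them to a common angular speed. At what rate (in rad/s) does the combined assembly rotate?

No external torque acts about the common axis, so total angular momentum is conserved.
Moments of inertia: I_A = (63.1)(0.113)² = 0.8057 kg·m²; I_B = (391)(0.0628)² = 1.542 kg·m².
Taking A's sense as positive: L = (0.8057)(51.0) + (1.542)(18.3) = 69.31 kg·m²·rad/s.
Combined I = 0.8057 + 1.542 = 2.348 kg·m².
ω_f = L / I = 69.31 / 2.348 = 29.52 rad/s.

|ω_f| ≈ 29.5 rad/s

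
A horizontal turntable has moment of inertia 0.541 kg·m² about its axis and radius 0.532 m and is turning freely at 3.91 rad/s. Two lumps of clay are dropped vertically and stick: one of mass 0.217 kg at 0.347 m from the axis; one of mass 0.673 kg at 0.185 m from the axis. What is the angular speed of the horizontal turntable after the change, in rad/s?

ω_f ≈ 3.58 rad/s

The added mass arrives with no angular momentum about the axis, and any external torque about the axis is negligible, so the system's angular momentum is conserved.
Added inertia Σmr² = (0.217)(0.347)² + (0.673)(0.185)² = 0.04916 kg·m²; I_f = 0.5410 + 0.04916 = 0.5902 kg·m².
ω_f = I_p ω_i / I_f = (0.5410)(3.91) / 0.5902 = 3.584 rad/s.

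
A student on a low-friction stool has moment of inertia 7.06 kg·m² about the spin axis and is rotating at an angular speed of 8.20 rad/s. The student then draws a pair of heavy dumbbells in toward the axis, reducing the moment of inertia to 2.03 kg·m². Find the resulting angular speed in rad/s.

ω₂ ≈ 28.5 rad/s

No external torque acts about the spin axis, so angular momentum is conserved.
ω₂ = I₁ω₁ / I₂ = (7.060)(8.20 rad/s) / (2.030) = 28.52 rad/s.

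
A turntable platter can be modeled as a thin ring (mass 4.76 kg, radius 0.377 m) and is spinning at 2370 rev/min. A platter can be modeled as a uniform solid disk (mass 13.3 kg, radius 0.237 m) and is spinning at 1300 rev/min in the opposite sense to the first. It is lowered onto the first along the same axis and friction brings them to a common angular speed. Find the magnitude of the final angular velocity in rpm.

The coupling torques are internal; angular momentum about the shared axis is conserved.
Moments of inertia: I_A = (4.76)(0.377)² = 0.6765 kg·m²; I_B = ½(13.3)(0.237)² = 0.3735 kg·m².
Taking A's sense as positive: L = (0.6765)(2370) − (0.3735)(1300) = 1118 kg·m²·rpm.
Combined I = 0.6765 + 0.3735 = 1.050 kg·m².
ω_f = L / I = 1118 / 1.050 = 1065 rpm.

|ω_f| ≈ 1060 rpm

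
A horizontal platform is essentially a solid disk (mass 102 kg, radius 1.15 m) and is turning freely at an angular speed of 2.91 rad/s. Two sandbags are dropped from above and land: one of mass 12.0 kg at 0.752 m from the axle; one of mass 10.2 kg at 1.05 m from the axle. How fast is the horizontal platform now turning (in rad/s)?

ω_f ≈ 2.30 rad/s

No external torque acts about the axle; L_before = L_after.
I_p = ½(102)(1.15)² = 67.45 kg·m².
Added inertia Σmr² = (12.0)(0.752)² + (10.2)(1.05)² = 18.03 kg·m²; I_f = 67.45 + 18.03 = 85.48 kg·m².
ω_f = I_p ω_i / I_f = (67.45)(2.91) / 85.48 = 2.296 rad/s.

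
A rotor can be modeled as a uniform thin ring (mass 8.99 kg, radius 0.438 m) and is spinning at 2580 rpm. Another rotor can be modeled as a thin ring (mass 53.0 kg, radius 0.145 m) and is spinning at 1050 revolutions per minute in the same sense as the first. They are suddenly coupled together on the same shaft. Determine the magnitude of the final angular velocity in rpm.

|ω_f| ≈ 1980 rpm

The coupling torques are internal; angular momentum about the shared axis is conserved.
Moments of inertia: I_A = (8.99)(0.438)² = 1.725 kg·m²; I_B = (53.0)(0.145)² = 1.114 kg·m².
Taking A's sense as positive: L = (1.725)(2580) + (1.114)(1050) = 5620 kg·m²·rpm.
Combined I = 1.725 + 1.114 = 2.839 kg·m².
ω_f = L / I = 5620 / 2.839 = 1979 rpm.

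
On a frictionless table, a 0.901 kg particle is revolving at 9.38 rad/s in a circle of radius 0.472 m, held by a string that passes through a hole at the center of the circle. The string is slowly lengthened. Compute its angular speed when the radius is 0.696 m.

The constraining force is radial, so m r² ω about the center is conserved.
ω₂ = ω₁ (r₁/r₂)² = (9.38)(0.472/0.696)² = 4.314 rad/s.

ω₂ ≈ 4.31 rad/s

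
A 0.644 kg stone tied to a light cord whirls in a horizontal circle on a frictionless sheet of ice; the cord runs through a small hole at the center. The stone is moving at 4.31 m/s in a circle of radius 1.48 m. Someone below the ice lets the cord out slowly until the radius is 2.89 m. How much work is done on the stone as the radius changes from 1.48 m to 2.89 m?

Central (radial) force ⇒ zero torque about the center ⇒ m v r is constant.
v₂ = v₁ r₁ / r₂ = (4.31)(1.48) / (2.89) = 2.207 m/s.
W = ΔKE = ½m(v₂² − v₁²) = -4.413 J.

W ≈ -4.41 J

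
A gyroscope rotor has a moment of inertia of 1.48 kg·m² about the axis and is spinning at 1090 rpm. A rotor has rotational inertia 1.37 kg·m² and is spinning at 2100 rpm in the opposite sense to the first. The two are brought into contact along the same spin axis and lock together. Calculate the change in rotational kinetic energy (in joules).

No external torque acts about the common axis, so total angular momentum is conserved.
Taking A's sense as positive: L = (1.480)(1090) − (1.370)(2100) = -1264 kg·m²·rpm.
Combined I = 1.480 + 1.370 = 2.850 kg·m².
ω_f = L / I = -1264 / 2.850 = -443.4 rpm.
KE_i = ½ΣIω² = 42770 J; KE_f = ½(2.850)(46.44)² = 3073 J.

ΔKE ≈ -39700 J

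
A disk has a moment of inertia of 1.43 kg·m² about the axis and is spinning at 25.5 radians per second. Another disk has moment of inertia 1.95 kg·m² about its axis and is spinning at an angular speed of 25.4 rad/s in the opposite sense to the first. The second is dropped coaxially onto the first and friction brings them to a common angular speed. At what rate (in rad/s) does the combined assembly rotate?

|ω_f| ≈ 3.87 rad/s

The coupling torques are internal; angular momentum about the shared axis is conserved.
Taking A's sense as positive: L = (1.430)(25.5) − (1.950)(25.4) = -13.06 kg·m²·rad/s.
Combined I = 1.430 + 1.950 = 3.380 kg·m².
ω_f = L / I = -13.06 / 3.380 = -3.865 rad/s.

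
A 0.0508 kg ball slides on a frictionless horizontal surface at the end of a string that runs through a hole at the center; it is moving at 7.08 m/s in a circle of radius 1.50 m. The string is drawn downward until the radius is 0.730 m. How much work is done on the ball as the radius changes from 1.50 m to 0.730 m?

W ≈ 4.10 J

Central (radial) force ⇒ zero torque about the center ⇒ m v r is constant.
v₂ = v₁ r₁ / r₂ = (7.08)(1.50) / (0.730) = 14.55 m/s.
W = ΔKE = ½m(v₂² − v₁²) = 4.103 J.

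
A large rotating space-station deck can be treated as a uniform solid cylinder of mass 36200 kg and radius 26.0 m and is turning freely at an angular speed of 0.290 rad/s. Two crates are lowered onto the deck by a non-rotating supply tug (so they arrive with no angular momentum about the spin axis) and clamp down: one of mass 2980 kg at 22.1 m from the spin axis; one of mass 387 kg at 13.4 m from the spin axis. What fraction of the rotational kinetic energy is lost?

No external torque acts about the spin axis; L_before = L_after.
I_p = ½(36200)(26.0)² = 1.224e+07 kg·m².
Added inertia Σmr² = (2980)(22.1)² + (387)(13.4)² = 1.525e+06 kg·m²; I_f = 1.224e+07 + 1.525e+06 = 1.376e+07 kg·m².
ω_f = I_p ω_i / I_f = (1.224e+07)(0.290) / 1.376e+07 = 0.2579 rad/s.
KE_i = ½(1.224e+07)(0.2900 rad/s)² = 5.145e+05 J; KE_f = ½(1.376e+07)(0.2579)² = 4.575e+05 J.
Fraction lost = 0.1108.

fraction ≈ 0.111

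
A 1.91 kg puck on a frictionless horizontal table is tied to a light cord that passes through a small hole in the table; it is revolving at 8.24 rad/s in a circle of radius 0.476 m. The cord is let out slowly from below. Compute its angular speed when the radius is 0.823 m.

No torque about the axis ⇒ m r₁² ω₁ = m r₂² ω₂.
ω₂ = ω₁ (r₁/r₂)² = (8.24)(0.476/0.823)² = 2.756 rad/s.

ω₂ ≈ 2.76 rad/s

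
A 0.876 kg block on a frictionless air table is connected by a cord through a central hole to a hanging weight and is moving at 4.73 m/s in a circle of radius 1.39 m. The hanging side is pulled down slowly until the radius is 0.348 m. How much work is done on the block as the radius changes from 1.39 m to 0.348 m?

Central (radial) force ⇒ zero torque about the center ⇒ m v r is constant.
v₂ = v₁ r₁ / r₂ = (4.73)(1.39) / (0.348) = 18.89 m/s.
W = ΔKE = ½m(v₂² − v₁²) = 146.5 J.

W ≈ 147 J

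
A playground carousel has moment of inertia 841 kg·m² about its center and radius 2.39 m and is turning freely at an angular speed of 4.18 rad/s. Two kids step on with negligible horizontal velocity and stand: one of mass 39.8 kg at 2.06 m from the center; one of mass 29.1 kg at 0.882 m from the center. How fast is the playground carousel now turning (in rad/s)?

No external torque acts about the center; L_before = L_after.
Added inertia Σmr² = (39.8)(2.06)² + (29.1)(0.882)² = 191.5 kg·m²; I_f = 841.0 + 191.5 = 1033 kg·m².
ω_f = I_p ω_i / I_f = (841.0)(4.18) / 1033 = 3.405 rad/s.

ω_f ≈ 3.40 rad/s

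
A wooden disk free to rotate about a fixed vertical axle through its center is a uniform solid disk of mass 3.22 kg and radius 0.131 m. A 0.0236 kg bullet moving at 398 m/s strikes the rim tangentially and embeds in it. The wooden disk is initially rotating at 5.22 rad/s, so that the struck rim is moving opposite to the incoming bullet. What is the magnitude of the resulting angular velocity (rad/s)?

|ω_f| ≈ 38.7 rad/s

The axle reaction passes through the axle and exerts no torque about it; angular momentum about the axle is conserved through the impact.
I_p = ½(3.22)(0.131)² = 0.02763 kg·m². Taking the sense of the bullet's angular momentum as positive, L_{bullet} = m v R = (0.0236)(398)(0.131) = 1.230 kg·m²/s.
L_i = −I_p ω_p + m v R = −(0.02763)(5.22) + 1.230 = 1.086 kg·m²/s.
After sticking, I_f = I_p + m R² = 0.02763 + (0.0236)(0.131)² = 0.02803 kg·m².
ω_f = L_i / I_f = 1.086 / 0.02803 = 38.75 rad/s.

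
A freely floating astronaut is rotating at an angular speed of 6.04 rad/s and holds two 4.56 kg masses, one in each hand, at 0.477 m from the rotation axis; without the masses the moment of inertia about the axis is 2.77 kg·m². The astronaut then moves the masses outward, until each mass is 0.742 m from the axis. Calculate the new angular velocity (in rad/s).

ω₂ ≈ 3.76 rad/s

No external torque acts about the spin axis, so angular momentum is conserved.
I₁ = 2.77 + 2(4.56)(0.477)² = 4.845 kg·m²; I₂ = 2.77 + 2(4.56)(0.742)² = 7.791 kg·m².
ω₂ = I₁ω₁ / I₂ = (4.845)(6.04 rad/s) / (7.791) = 3.756 rad/s.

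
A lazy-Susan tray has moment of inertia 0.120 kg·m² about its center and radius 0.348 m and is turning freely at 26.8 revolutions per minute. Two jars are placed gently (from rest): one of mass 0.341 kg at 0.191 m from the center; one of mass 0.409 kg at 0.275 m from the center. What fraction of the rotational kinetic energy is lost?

fraction ≈ 0.265

No external torque acts about the center; L_before = L_after.
Added inertia Σmr² = (0.341)(0.191)² + (0.409)(0.275)² = 0.04337 kg·m²; I_f = 0.1200 + 0.04337 = 0.1634 kg·m².
ω_f = I_p ω_i / I_f = (0.1200)(26.8) / 0.1634 = 19.69 rpm.
KE_i = ½(0.1200)(2.806 rad/s)² = 0.4726 J; KE_f = ½(0.1634)(2.061)² = 0.3471 J.
Fraction lost = 0.2655.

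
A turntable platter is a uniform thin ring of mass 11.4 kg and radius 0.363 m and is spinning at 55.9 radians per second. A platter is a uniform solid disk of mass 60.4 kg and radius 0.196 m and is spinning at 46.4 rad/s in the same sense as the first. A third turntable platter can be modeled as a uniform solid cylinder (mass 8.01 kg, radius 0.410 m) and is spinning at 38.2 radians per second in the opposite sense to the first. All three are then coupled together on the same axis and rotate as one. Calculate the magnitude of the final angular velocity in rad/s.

|ω_f| ≈ 33.6 rad/s

No external torque acts about the common axis, so total angular momentum is conserved.
Moments of inertia: I_A = (11.4)(0.363)² = 1.502 kg·m²; I_B = ½(60.4)(0.196)² = 1.160 kg·m²; I_C = ½(8.01)(0.410)² = 0.6732 kg·m².
Taking A's sense as positive: L = (1.502)(55.9) + (1.160)(46.4) − (0.6732)(38.2) = 112.1 kg·m²·rad/s.
Combined I = 1.502 + 1.160 + 0.6732 = 3.336 kg·m².
ω_f = L / I = 112.1 / 3.336 = 33.60 rad/s.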